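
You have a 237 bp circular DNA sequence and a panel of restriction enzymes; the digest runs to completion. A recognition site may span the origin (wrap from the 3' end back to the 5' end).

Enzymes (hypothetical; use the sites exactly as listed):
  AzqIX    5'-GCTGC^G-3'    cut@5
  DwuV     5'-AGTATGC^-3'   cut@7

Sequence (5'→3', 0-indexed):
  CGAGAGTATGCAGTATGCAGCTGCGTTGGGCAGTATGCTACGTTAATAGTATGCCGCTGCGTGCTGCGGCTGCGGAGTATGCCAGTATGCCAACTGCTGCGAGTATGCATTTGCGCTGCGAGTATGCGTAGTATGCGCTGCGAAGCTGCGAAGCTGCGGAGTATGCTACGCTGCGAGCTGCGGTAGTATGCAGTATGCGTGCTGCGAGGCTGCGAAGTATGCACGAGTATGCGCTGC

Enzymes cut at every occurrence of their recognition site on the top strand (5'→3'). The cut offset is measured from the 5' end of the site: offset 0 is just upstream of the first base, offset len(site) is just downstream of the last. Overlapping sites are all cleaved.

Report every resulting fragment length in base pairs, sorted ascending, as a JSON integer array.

Site scan:
  AzqIX (GCTGCG, off=5): starts [19, 55, 62, 68, 95, 114, 136, 144, 152, 169, 176, 200, 208] → cuts [24, 60, 67, 73, 100, 119, 141, 149, 157, 174, 181, 205, 213]
  DwuV (AGTATGC, off=7): starts [4, 11, 31, 47, 75, 83, 101, 120, 129, 159, 184, 191, 215, 225] → cuts [11, 18, 38, 54, 82, 90, 108, 127, 136, 166, 191, 198, 222, 232]

All cut coordinates (distinct, sorted): [11, 18, 24, 38, 54, 60, 67, 73, 82, 90, 100, 108, 119, 127, 136, 141, 149, 157, 166, 174, 181, 191, 198, 205, 213, 222, 232]

Fragments:
  11→18: 7 bp
  18→24: 6 bp
  24→38: 14 bp
  38→54: 16 bp
  54→60: 6 bp
  60→67: 7 bp
  67→73: 6 bp
  73→82: 9 bp
  82→90: 8 bp
  90→100: 10 bp
  100→108: 8 bp
  108→119: 11 bp
  119→127: 8 bp
  127→136: 9 bp
  136→141: 5 bp
  141→149: 8 bp
  149→157: 8 bp
  157→166: 9 bp
  166→174: 8 bp
  174→181: 7 bp
  181→191: 10 bp
  191→198: 7 bp
  198→205: 7 bp
  205→213: 8 bp
  213→222: 9 bp
  222→232: 10 bp
  232→11 (wrap): 237-232+11 = 16 bp

[5,6,6,6,7,7,7,7,7,8,8,8,8,8,8,8,9,9,9,9,10,10,10,11,14,16,16]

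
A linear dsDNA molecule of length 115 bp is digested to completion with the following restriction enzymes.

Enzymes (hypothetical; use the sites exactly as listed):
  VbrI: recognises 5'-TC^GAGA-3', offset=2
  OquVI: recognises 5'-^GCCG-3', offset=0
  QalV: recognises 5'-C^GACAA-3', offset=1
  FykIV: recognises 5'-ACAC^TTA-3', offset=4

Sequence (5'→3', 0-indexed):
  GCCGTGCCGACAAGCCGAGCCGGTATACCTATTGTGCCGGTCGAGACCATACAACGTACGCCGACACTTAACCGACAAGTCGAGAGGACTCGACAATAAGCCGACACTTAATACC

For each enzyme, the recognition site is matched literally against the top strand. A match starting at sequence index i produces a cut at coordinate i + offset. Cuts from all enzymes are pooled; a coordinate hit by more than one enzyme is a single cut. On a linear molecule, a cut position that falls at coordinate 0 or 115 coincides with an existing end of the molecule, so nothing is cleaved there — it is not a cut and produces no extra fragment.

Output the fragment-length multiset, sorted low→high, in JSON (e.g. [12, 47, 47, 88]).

Per-enzyme occurrences:
  VbrI (TCGAGA, off=2): starts [40, 79] → cuts [42, 81]
  OquVI (GCCG, off=0): starts [0, 5, 13, 18, 35, 59, 99] → cuts [5, 13, 18, 35, 59, 99] (position 0 is a terminus of the linear molecule — no cut)
  QalV (CGACAA, off=1): starts [7, 72, 90] → cuts [8, 73, 91]
  FykIV (ACACTTA, off=4): starts [63, 103] → cuts [67, 107]

All cut coordinates (distinct, sorted): [5, 8, 13, 18, 35, 42, 59, 67, 73, 81, 91, 99, 107]

Fragments:
  [0,5): 5 bp
  [5,8): 3 bp
  [8,13): 5 bp
  [13,18): 5 bp
  [18,35): 17 bp
  [35,42): 7 bp
  [42,59): 17 bp
  [59,67): 8 bp
  [67,73): 6 bp
  [73,81): 8 bp
  [81,91): 10 bp
  [91,99): 8 bp
  [99,107): 8 bp
  [107,115): 8 bp

[3,5,5,5,6,7,8,8,8,8,8,10,17,17]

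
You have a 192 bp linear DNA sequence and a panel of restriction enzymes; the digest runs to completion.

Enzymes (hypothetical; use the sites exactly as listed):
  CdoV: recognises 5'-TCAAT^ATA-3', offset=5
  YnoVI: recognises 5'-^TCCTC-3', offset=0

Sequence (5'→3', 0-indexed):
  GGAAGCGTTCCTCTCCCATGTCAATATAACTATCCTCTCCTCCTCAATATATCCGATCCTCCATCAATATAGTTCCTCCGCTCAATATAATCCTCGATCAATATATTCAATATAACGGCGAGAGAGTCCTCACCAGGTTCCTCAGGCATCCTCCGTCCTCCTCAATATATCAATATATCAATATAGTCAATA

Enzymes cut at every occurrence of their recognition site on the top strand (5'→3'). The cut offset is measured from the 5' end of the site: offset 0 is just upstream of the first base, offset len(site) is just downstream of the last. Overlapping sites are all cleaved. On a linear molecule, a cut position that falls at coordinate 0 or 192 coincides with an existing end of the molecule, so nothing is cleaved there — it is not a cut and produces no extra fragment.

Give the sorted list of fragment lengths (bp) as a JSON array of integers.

[3,3,4,5,5,7,7,8,8,8,8,8,8,9,10,10,12,12,12,13,15,17]

Site scan:
  CdoV TCAATATA/5: at [20, 43, 63, 81, 97, 106, 161, 169, 177] ⇒ [25, 48, 68, 86, 102, 111, 166, 174, 182]
  YnoVI TCCTC/0: at [8, 32, 37, 40, 56, 73, 90, 126, 138, 148, 155, 158] ⇒ [8, 32, 37, 40, 56, 73, 90, 126, 138, 148, 155, 158]

Pooled cuts: [8, 25, 32, 37, 40, 48, 56, 68, 73, 86, 90, 102, 111, 126, 138, 148, 155, 158, 166, 174, 182]

Fragment lengths:
  [0,8): 8 bp
  [8,25): 17 bp
  [25,32): 7 bp
  [32,37): 5 bp
  [37,40): 3 bp
  [40,48): 8 bp
  [48,56): 8 bp
  [56,68): 12 bp
  [68,73): 5 bp
  [73,86): 13 bp
  [86,90): 4 bp
  [90,102): 12 bp
  [102,111): 9 bp
  [111,126): 15 bp
  [126,138): 12 bp
  [138,148): 10 bp
  [148,155): 7 bp
  [155,158): 3 bp
  [158,166): 8 bp
  [166,174): 8 bp
  [174,182): 8 bp
  [182,192): 10 bp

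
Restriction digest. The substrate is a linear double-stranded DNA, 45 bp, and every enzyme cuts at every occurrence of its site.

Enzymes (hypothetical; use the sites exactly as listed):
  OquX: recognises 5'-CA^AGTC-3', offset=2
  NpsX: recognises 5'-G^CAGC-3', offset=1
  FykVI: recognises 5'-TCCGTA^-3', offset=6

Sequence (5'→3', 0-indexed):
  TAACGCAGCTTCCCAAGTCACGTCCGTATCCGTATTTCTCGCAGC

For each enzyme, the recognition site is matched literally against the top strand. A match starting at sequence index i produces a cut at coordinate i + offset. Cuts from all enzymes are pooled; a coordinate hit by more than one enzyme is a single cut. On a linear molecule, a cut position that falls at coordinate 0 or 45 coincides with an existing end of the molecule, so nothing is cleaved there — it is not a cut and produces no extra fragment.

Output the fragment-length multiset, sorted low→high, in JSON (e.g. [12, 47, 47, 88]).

Site scan:
  OquX CAAGTC/2: at [13] ⇒ [15]
  NpsX GCAGC/1: at [4, 40] ⇒ [5, 41]
  FykVI TCCGTA/6: at [22, 28] ⇒ [28, 34]

Pooled cuts: [5, 15, 28, 34, 41]

Fragments:
  [0,5): 5 bp
  [5,15): 10 bp
  [15,28): 13 bp
  [28,34): 6 bp
  [34,41): 7 bp
  [41,45): 4 bp

[4,5,6,7,10,13]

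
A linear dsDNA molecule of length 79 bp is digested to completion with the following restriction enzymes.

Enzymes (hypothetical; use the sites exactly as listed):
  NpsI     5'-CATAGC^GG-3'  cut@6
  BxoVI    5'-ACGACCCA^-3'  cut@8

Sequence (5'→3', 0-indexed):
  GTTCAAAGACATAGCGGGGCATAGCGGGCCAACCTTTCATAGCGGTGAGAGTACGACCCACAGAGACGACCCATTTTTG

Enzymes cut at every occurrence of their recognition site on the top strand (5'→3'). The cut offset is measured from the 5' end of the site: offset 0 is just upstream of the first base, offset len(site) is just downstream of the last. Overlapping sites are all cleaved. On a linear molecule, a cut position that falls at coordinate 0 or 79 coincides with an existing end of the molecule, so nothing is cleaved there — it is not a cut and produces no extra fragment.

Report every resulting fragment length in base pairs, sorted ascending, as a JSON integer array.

[6,10,13,15,17,18]

Site scan:
  NpsI CATAGCGG/6: at [9, 19, 37] ⇒ [15, 25, 43]
  BxoVI ACGACCCA/8: at [52, 65] ⇒ [60, 73]

All cut coordinates (distinct, sorted): [15, 25, 43, 60, 73]

Fragments:
  [0,15): 15 bp
  [15,25): 10 bp
  [25,43): 18 bp
  [43,60): 17 bp
  [60,73): 13 bp
  [73,79): 6 bp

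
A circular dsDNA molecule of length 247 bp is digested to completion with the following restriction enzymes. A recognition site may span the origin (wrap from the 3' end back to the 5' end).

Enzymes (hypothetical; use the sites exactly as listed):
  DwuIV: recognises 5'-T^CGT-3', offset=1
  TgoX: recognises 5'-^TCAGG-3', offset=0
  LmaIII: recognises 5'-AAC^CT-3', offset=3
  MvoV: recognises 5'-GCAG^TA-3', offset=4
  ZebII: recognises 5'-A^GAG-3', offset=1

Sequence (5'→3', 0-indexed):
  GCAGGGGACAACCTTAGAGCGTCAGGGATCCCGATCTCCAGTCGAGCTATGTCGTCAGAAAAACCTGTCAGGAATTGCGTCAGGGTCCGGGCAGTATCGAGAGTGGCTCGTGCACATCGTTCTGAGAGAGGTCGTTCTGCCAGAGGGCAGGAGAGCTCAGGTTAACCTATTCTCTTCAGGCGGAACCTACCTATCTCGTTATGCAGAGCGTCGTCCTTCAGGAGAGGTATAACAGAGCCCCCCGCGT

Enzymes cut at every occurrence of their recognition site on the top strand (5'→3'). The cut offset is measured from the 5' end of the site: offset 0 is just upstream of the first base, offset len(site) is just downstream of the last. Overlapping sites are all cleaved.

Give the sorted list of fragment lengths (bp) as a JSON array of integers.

Per-enzyme occurrences:
  DwuIV (TCGT, off=1): starts [51, 107, 116, 131, 195, 210] → cuts [52, 108, 117, 132, 196, 211]
  TgoX (TCAGG, off=0): starts [21, 67, 79, 156, 175, 217] → cuts [21, 67, 79, 156, 175, 217]
  LmaIII (AACCT, off=3): starts [9, 61, 163, 183] → cuts [12, 64, 166, 186]
  MvoV (GCAGTA, off=4): starts [90] → cuts [94]
  ZebII (AGAG, off=1): starts [15, 99, 124, 126, 141, 151, 204, 222, 233] → cuts [16, 100, 125, 127, 142, 152, 205, 223, 234]

All cut coordinates (distinct, sorted): [12, 16, 21, 52, 64, 67, 79, 94, 100, 108, 117, 125, 127, 132, 142, 152, 156, 166, 175, 186, 196, 205, 211, 217, 223, 234]

Fragment lengths:
  12→16: 4 bp
  16→21: 5 bp
  21→52: 31 bp
  52→64: 12 bp
  64→67: 3 bp
  67→79: 12 bp
  79→94: 15 bp
  94→100: 6 bp
  100→108: 8 bp
  108→117: 9 bp
  117→125: 8 bp
  125→127: 2 bp
  127→132: 5 bp
  132→142: 10 bp
  142→152: 10 bp
  152→156: 4 bp
  156→166: 10 bp
  166→175: 9 bp
  175→186: 11 bp
  186→196: 10 bp
  196→205: 9 bp
  205→211: 6 bp
  211→217: 6 bp
  217→223: 6 bp
  223→234: 11 bp
  234→12 (wrap): 247-234+12 = 25 bp

[2,3,4,4,5,5,6,6,6,6,8,8,9,9,9,10,10,10,10,11,11,12,12,15,25,31]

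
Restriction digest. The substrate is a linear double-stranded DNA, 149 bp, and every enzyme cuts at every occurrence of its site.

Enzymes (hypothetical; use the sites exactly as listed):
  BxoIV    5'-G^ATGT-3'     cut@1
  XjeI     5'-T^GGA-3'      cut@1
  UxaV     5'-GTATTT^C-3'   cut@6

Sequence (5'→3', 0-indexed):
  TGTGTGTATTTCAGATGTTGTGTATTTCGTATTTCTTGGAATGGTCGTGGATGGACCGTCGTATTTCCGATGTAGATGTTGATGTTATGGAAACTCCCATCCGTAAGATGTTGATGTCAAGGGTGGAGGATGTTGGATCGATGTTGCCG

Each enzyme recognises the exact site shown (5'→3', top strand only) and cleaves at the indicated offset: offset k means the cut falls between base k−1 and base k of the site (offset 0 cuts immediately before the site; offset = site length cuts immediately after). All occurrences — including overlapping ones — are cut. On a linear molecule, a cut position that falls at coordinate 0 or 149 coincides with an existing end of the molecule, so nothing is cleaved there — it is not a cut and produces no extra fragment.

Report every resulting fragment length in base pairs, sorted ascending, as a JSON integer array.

[3,3,3,4,5,5,6,6,6,6,7,7,9,11,11,11,13,14,19]

Per-enzyme occurrences:
  BxoIV GATGT/1: at [13, 68, 74, 80, 106, 112, 128, 139] ⇒ [14, 69, 75, 81, 107, 113, 129, 140]
  XjeI TGGA/1: at [36, 47, 51, 87, 123, 133] ⇒ [37, 48, 52, 88, 124, 134]
  UxaV GTATTTC/6: at [5, 21, 28, 60] ⇒ [11, 27, 34, 66]

All cut coordinates (distinct, sorted): [11, 14, 27, 34, 37, 48, 52, 66, 69, 75, 81, 88, 107, 113, 124, 129, 134, 140]

Fragments:
  [0,11): 11 bp
  [11,14): 3 bp
  [14,27): 13 bp
  [27,34): 7 bp
  [34,37): 3 bp
  [37,48): 11 bp
  [48,52): 4 bp
  [52,66): 14 bp
  [66,69): 3 bp
  [69,75): 6 bp
  [75,81): 6 bp
  [81,88): 7 bp
  [88,107): 19 bp
  [107,113): 6 bp
  [113,124): 11 bp
  [124,129): 5 bp
  [129,134): 5 bp
  [134,140): 6 bp
  [140,149): 9 bp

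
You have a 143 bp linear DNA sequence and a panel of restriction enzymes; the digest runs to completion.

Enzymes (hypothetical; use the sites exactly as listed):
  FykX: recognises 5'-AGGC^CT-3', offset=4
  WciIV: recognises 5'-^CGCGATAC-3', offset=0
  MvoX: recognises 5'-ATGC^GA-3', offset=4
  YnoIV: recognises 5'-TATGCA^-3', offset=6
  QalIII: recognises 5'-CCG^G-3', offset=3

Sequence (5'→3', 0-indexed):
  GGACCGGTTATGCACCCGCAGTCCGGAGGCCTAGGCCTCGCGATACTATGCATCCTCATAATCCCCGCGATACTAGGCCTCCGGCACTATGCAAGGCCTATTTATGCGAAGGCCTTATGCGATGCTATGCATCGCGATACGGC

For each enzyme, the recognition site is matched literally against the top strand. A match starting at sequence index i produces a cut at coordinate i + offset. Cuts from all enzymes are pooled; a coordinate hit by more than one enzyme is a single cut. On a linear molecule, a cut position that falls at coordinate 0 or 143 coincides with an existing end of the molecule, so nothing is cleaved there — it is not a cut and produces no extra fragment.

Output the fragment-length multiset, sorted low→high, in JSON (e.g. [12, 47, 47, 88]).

Scan for sites:
  FykX (AGGCCT, off=4): starts [26, 32, 74, 93, 109] → cuts [30, 36, 78, 97, 113]
  WciIV (CGCGATAC, off=0): starts [38, 65, 132] → cuts [38, 65, 132]
  MvoX (ATGCGA, off=4): starts [103, 116] → cuts [107, 120]
  YnoIV (TATGCA, off=6): starts [8, 46, 87, 125] → cuts [14, 52, 93, 131]
  QalIII (CCGG, off=3): starts [3, 22, 80] → cuts [6, 25, 83]

All cut coordinates (distinct, sorted): [6, 14, 25, 30, 36, 38, 52, 65, 78, 83, 93, 97, 107, 113, 120, 131, 132]

Fragments:
  [0,6): 6 bp
  [6,14): 8 bp
  [14,25): 11 bp
  [25,30): 5 bp
  [30,36): 6 bp
  [36,38): 2 bp
  [38,52): 14 bp
  [52,65): 13 bp
  [65,78): 13 bp
  [78,83): 5 bp
  [83,93): 10 bp
  [93,97): 4 bp
  [97,107): 10 bp
  [107,113): 6 bp
  [113,120): 7 bp
  [120,131): 11 bp
  [131,132): 1 bp
  [132,143): 11 bp

[1,2,4,5,5,6,6,6,7,8,10,10,11,11,11,13,13,14]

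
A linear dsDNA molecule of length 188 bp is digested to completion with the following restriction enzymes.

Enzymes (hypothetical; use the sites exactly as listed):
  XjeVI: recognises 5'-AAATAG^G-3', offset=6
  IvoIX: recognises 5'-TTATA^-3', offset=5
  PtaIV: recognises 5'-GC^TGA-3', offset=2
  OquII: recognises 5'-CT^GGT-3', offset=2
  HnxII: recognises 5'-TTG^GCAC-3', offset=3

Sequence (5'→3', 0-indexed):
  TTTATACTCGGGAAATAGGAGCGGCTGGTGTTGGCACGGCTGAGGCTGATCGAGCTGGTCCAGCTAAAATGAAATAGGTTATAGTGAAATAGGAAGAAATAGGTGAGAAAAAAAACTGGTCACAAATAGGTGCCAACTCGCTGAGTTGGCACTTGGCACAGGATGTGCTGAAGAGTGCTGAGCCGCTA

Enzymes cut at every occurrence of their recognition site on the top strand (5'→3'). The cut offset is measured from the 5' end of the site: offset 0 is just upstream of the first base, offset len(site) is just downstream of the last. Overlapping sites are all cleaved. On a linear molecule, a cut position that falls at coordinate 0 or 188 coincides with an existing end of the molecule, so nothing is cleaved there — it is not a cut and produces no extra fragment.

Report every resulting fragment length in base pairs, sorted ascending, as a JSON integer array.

[6,6,6,7,7,7,7,8,9,10,10,10,10,12,12,12,13,15,21]

Site scan:
  XjeVI (AAATAGG, off=6): starts [12, 71, 86, 96, 123] → cuts [18, 77, 92, 102, 129]
  IvoIX (TTATA, off=5): starts [1, 78] → cuts [6, 83]
  PtaIV (GCTGA, off=2): starts [38, 44, 139, 166, 176] → cuts [40, 46, 141, 168, 178]
  OquII (CTGGT, off=2): starts [24, 54, 115] → cuts [26, 56, 117]
  HnxII (TTGGCAC, off=3): starts [30, 145, 152] → cuts [33, 148, 155]

All cut coordinates (distinct, sorted): [6, 18, 26, 33, 40, 46, 56, 77, 83, 92, 102, 117, 129, 141, 148, 155, 168, 178]

Fragments:
  [0,6): 6 bp
  [6,18): 12 bp
  [18,26): 8 bp
  [26,33): 7 bp
  [33,40): 7 bp
  [40,46): 6 bp
  [46,56): 10 bp
  [56,77): 21 bp
  [77,83): 6 bp
  [83,92): 9 bp
  [92,102): 10 bp
  [102,117): 15 bp
  [117,129): 12 bp
  [129,141): 12 bp
  [141,148): 7 bp
  [148,155): 7 bp
  [155,168): 13 bp
  [168,178): 10 bp
  [178,188): 10 bp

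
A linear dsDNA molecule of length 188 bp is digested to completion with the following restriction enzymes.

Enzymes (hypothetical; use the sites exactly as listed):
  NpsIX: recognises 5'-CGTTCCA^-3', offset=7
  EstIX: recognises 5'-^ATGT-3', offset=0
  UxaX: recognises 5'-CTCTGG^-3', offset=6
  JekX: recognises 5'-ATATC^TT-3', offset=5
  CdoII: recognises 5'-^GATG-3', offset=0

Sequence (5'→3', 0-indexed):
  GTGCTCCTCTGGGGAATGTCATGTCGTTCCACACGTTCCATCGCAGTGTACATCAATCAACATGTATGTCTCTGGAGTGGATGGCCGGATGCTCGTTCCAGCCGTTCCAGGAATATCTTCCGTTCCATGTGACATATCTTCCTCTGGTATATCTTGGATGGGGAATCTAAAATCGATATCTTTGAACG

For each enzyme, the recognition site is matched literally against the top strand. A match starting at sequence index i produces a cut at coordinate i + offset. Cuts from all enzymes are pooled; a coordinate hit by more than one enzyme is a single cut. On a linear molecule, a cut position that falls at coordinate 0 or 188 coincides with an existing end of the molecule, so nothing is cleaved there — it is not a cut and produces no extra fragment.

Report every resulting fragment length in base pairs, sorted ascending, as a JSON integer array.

[1,3,3,4,4,5,6,8,8,8,9,9,9,9,10,11,11,12,13,21,24]

Scan for sites:
  NpsIX CGTTCCA/7: at [24, 33, 93, 102, 120] ⇒ [31, 40, 100, 109, 127]
  EstIX ATGT/0: at [15, 20, 61, 65, 126] ⇒ [15, 20, 61, 65, 126]
  UxaX CTCTGG/6: at [6, 69, 141] ⇒ [12, 75, 147]
  JekX ATATCTT/5: at [112, 133, 148, 175] ⇒ [117, 138, 153, 180]
  CdoII GATG/0: at [79, 87, 156] ⇒ [79, 87, 156]

Pooled cuts: [12, 15, 20, 31, 40, 61, 65, 75, 79, 87, 100, 109, 117, 126, 127, 138, 147, 153, 156, 180]

Fragment lengths:
  [0,12): 12 bp
  [12,15): 3 bp
  [15,20): 5 bp
  [20,31): 11 bp
  [31,40): 9 bp
  [40,61): 21 bp
  [61,65): 4 bp
  [65,75): 10 bp
  [75,79): 4 bp
  [79,87): 8 bp
  [87,100): 13 bp
  [100,109): 9 bp
  [109,117): 8 bp
  [117,126): 9 bp
  [126,127): 1 bp
  [127,138): 11 bp
  [138,147): 9 bp
  [147,153): 6 bp
  [153,156): 3 bp
  [156,180): 24 bp
  [180,188): 8 bp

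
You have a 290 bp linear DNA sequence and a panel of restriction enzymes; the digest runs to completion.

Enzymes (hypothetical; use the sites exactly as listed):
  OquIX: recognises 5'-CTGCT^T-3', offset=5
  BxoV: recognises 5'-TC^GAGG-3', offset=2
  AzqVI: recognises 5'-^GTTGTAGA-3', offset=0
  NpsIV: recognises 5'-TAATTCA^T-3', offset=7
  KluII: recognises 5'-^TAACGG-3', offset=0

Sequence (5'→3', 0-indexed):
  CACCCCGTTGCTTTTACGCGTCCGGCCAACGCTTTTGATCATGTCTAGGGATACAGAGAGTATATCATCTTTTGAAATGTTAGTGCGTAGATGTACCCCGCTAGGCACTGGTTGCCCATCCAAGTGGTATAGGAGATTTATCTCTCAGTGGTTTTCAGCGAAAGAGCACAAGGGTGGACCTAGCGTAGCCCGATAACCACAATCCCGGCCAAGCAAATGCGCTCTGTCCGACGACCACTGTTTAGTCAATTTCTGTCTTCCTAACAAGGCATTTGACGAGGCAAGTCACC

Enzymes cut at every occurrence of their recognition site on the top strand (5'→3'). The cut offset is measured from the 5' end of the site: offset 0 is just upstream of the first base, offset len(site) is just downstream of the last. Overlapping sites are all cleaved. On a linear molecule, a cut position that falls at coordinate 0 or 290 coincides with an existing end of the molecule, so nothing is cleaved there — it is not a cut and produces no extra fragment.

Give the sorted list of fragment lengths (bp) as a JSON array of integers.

[290]

Site scan:
  OquIX (CTGCTT, off=5): no sites
  BxoV (TCGAGG, off=2): no sites
  AzqVI (GTTGTAGA, off=0): no sites
  NpsIV (TAATTCAT, off=7): no sites
  KluII (TAACGG, off=0): no sites

All cut coordinates (distinct, sorted): ∅

Fragments:
  no cuts → one linear fragment of 290 bp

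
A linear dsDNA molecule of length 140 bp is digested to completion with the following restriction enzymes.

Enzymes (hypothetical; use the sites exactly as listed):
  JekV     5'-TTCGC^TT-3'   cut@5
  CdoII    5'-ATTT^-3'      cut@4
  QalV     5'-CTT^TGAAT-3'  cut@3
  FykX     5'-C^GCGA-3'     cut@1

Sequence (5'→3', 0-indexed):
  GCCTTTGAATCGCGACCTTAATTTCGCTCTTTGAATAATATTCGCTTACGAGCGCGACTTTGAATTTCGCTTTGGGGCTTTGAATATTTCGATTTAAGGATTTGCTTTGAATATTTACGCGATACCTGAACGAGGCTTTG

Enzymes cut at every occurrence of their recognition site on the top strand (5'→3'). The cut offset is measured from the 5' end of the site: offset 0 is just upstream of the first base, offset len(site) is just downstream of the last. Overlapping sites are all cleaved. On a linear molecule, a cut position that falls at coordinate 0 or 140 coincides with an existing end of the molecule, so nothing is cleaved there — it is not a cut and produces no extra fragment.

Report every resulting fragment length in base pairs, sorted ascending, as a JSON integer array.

Site scan:
  JekV TTCGCTT/5: at [40, 65] ⇒ [45, 70]
  CdoII ATTT/4: at [20, 63, 85, 91, 99, 112] ⇒ [24, 67, 89, 95, 103, 116]
  QalV CTTTGAAT/3: at [2, 28, 57, 77, 104] ⇒ [5, 31, 60, 80, 107]
  FykX CGCGA/1: at [10, 52, 117] ⇒ [11, 53, 118]

Pooled cuts: [5, 11, 24, 31, 45, 53, 60, 67, 70, 80, 89, 95, 103, 107, 116, 118]

Fragment lengths:
  [0,5): 5 bp
  [5,11): 6 bp
  [11,24): 13 bp
  [24,31): 7 bp
  [31,45): 14 bp
  [45,53): 8 bp
  [53,60): 7 bp
  [60,67): 7 bp
  [67,70): 3 bp
  [70,80): 10 bp
  [80,89): 9 bp
  [89,95): 6 bp
  [95,103): 8 bp
  [103,107): 4 bp
  [107,116): 9 bp
  [116,118): 2 bp
  [118,140): 22 bp

[2,3,4,5,6,6,7,7,7,8,8,9,9,10,13,14,22]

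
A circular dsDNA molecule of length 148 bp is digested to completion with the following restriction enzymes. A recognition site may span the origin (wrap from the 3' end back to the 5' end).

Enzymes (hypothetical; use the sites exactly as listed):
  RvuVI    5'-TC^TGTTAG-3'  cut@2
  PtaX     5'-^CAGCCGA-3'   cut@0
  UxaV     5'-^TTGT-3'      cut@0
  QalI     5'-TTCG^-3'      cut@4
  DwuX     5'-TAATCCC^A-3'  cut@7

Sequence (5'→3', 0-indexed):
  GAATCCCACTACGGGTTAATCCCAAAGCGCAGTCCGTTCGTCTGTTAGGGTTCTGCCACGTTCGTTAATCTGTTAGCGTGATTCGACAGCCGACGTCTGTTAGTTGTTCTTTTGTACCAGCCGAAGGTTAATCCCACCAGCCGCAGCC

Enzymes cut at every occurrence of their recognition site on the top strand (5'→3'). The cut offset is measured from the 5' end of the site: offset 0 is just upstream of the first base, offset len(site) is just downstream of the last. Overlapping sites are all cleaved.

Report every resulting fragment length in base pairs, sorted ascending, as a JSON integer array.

[1,2,6,6,6,8,8,11,15,17,18,22,28]

Site scan:
  RvuVI (TCTGTTAG, off=2): starts [40, 68, 95] → cuts [42, 70, 97]
  PtaX (CAGCCGA, off=0): starts [86, 117, 143] → cuts [86, 117, 143]
  UxaV (TTGT, off=0): starts [103, 111] → cuts [103, 111]
  QalI (TTCG, off=4): starts [36, 60, 81] → cuts [40, 64, 85]
  DwuX (TAATCCCA, off=7): starts [16, 128] → cuts [23, 135]

All cut coordinates (distinct, sorted): [23, 40, 42, 64, 70, 85, 86, 97, 103, 111, 117, 135, 143]

Fragments:
  23→40: 17 bp
  40→42: 2 bp
  42→64: 22 bp
  64→70: 6 bp
  70→85: 15 bp
  85→86: 1 bp
  86→97: 11 bp
  97→103: 6 bp
  103→111: 8 bp
  111→117: 6 bp
  117→135: 18 bp
  135→143: 8 bp
  143→23 (wrap): 148-143+23 = 28 bp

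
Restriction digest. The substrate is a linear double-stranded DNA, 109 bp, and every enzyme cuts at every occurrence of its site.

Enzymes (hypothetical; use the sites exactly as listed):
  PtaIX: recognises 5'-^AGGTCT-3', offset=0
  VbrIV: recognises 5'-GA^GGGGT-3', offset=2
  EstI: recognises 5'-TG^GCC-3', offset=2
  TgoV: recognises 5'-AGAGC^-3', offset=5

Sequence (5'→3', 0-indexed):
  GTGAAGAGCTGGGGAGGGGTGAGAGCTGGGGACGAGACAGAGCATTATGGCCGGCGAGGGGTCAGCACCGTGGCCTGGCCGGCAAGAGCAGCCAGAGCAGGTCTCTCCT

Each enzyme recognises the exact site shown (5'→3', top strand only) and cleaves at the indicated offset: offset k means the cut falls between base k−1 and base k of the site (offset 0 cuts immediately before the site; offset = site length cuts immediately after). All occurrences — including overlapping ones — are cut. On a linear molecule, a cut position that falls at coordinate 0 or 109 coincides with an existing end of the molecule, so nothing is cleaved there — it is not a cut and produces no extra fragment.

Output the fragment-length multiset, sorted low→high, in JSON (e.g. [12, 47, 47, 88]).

Scan for sites:
  PtaIX (AGGTCT, off=0): starts [98] → cuts [98]
  VbrIV (GAGGGGT, off=2): starts [13, 55] → cuts [15, 57]
  EstI (TGGCC, off=2): starts [47, 70, 75] → cuts [49, 72, 77]
  TgoV (AGAGC, off=5): starts [4, 21, 38, 84, 93] → cuts [9, 26, 43, 89, 98]

All cut coordinates (distinct, sorted): [9, 15, 26, 43, 49, 57, 72, 77, 89, 98]

Fragments:
  [0,9): 9 bp
  [9,15): 6 bp
  [15,26): 11 bp
  [26,43): 17 bp
  [43,49): 6 bp
  [49,57): 8 bp
  [57,72): 15 bp
  [72,77): 5 bp
  [77,89): 12 bp
  [89,98): 9 bp
  [98,109): 11 bp

[5,6,6,8,9,9,11,11,12,15,17]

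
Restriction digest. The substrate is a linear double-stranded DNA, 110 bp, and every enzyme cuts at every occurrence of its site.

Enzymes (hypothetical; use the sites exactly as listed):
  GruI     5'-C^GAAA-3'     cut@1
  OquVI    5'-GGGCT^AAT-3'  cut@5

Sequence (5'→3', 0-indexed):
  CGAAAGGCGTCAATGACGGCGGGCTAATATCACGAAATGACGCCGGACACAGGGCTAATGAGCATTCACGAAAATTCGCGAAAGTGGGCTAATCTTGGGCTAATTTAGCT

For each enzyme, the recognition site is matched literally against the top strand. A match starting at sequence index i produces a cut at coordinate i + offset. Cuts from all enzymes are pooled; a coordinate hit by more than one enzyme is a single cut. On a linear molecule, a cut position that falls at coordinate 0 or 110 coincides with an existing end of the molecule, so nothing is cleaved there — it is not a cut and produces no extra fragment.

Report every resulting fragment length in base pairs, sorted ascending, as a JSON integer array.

Scan for sites:
  GruI (CGAAA, off=1): starts [0, 32, 68, 78] → cuts [1, 33, 69, 79]
  OquVI (GGGCTAAT, off=5): starts [20, 51, 85, 96] → cuts [25, 56, 90, 101]

Pooled cuts: [1, 25, 33, 56, 69, 79, 90, 101]

Fragments:
  [0,1): 1 bp
  [1,25): 24 bp
  [25,33): 8 bp
  [33,56): 23 bp
  [56,69): 13 bp
  [69,79): 10 bp
  [79,90): 11 bp
  [90,101): 11 bp
  [101,110): 9 bp

[1,8,9,10,11,11,13,23,24]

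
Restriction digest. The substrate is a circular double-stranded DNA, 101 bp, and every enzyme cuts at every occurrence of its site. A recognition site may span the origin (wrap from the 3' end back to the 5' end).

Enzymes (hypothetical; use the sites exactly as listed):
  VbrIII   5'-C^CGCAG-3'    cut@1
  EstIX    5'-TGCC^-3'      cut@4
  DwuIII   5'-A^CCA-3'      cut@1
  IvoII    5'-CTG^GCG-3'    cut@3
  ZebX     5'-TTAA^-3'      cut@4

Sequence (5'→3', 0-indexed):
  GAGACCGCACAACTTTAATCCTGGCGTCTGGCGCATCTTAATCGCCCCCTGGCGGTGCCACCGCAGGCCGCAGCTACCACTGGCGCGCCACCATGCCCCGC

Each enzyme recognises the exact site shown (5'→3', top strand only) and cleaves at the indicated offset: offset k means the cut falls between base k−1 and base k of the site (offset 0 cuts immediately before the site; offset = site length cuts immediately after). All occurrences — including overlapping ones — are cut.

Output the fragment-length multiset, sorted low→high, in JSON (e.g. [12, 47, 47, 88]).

Scan for sites:
  VbrIII (CCGCAG, off=1): starts [60, 67] → cuts [61, 68]
  EstIX (TGCC, off=4): starts [55, 93] → cuts [59, 97]
  DwuIII (ACCA, off=1): starts [75, 89] → cuts [76, 90]
  IvoII (CTGGCG, off=3): starts [20, 27, 48, 79] → cuts [23, 30, 51, 82]
  ZebX (TTAA, off=4): starts [14, 37] → cuts [18, 41]

All cut coordinates (distinct, sorted): [18, 23, 30, 41, 51, 59, 61, 68, 76, 82, 90, 97]

Fragment lengths:
  18→23: 5 bp
  23→30: 7 bp
  30→41: 11 bp
  41→51: 10 bp
  51→59: 8 bp
  59→61: 2 bp
  61→68: 7 bp
  68→76: 8 bp
  76→82: 6 bp
  82→90: 8 bp
  90→97: 7 bp
  97→18 (wrap): 101-97+18 = 22 bp

[2,5,6,7,7,7,8,8,8,10,11,22]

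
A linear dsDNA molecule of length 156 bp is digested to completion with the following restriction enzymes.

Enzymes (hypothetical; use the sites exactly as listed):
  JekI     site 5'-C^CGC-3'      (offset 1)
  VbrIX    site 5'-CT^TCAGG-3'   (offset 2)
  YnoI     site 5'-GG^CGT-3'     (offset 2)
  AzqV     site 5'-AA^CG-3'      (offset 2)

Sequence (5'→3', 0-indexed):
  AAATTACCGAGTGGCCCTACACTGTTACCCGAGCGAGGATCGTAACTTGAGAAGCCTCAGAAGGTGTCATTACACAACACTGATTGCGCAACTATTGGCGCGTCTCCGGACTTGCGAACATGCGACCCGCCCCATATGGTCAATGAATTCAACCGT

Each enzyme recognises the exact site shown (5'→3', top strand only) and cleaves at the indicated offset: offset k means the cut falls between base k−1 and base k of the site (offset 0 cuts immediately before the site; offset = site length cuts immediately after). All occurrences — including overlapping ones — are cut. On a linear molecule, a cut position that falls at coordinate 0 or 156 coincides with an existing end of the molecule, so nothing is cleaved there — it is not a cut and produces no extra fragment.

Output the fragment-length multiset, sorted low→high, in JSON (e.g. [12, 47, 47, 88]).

Site scan:
  JekI (CCGC, off=1): starts [126] → cuts [127]
  VbrIX (CTTCAGG, off=2): no sites
  YnoI (GGCGT, off=2): no sites
  AzqV (AACG, off=2): no sites

Pooled cuts: [127]

Fragments:
  [0,127): 127 bp
  [127,156): 29 bp

[29,127]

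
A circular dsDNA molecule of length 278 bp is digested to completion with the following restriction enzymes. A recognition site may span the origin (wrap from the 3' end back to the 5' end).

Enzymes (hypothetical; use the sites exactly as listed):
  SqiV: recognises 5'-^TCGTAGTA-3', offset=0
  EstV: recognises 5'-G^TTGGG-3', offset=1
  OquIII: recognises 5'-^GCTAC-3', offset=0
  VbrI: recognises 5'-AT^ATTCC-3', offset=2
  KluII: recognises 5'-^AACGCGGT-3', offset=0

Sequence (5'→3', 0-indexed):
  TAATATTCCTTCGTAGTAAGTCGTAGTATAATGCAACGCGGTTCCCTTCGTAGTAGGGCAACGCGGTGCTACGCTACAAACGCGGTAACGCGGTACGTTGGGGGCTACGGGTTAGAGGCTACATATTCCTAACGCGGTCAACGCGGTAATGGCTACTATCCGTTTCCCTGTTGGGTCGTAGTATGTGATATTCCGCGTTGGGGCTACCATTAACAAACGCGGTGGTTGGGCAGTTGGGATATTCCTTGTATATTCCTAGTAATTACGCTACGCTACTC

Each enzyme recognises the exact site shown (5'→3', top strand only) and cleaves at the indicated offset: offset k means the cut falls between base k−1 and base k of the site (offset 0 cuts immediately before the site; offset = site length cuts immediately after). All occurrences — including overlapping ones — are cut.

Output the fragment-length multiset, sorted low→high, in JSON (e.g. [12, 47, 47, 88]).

[5,5,5,5,6,6,6,6,7,7,8,8,8,8,9,10,10,11,11,11,12,12,13,13,14,14,14,15,19]

Scan for sites:
  SqiV (TCGTAGTA, off=0): starts [10, 20, 47, 175] → cuts [10, 20, 47, 175]
  EstV (GTTGGG, off=1): starts [96, 169, 196, 224, 232] → cuts [97, 170, 197, 225, 233]
  OquIII (GCTAC, off=0): starts [67, 72, 103, 117, 151, 202, 266, 271] → cuts [67, 72, 103, 117, 151, 202, 266, 271]
  VbrI (ATATTCC, off=2): starts [2, 122, 187, 238, 249] → cuts [4, 124, 189, 240, 251]
  KluII (AACGCGGT, off=0): starts [34, 59, 78, 86, 130, 139, 215] → cuts [34, 59, 78, 86, 130, 139, 215]

All cut coordinates (distinct, sorted): [4, 10, 20, 34, 47, 59, 67, 72, 78, 86, 97, 103, 117, 124, 130, 139, 151, 170, 175, 189, 197, 202, 215, 225, 233, 240, 251, 266, 271]

Fragments:
  4→10: 6 bp
  10→20: 10 bp
  20→34: 14 bp
  34→47: 13 bp
  47→59: 12 bp
  59→67: 8 bp
  67→72: 5 bp
  72→78: 6 bp
  78→86: 8 bp
  86→97: 11 bp
  97→103: 6 bp
  103→117: 14 bp
  117→124: 7 bp
  124→130: 6 bp
  130→139: 9 bp
  139→151: 12 bp
  151→170: 19 bp
  170→175: 5 bp
  175→189: 14 bp
  189→197: 8 bp
  197→202: 5 bp
  202→215: 13 bp
  215→225: 10 bp
  225→233: 8 bp
  233→240: 7 bp
  240→251: 11 bp
  251→266: 15 bp
  266→271: 5 bp
  271→4 (wrap): 278-271+4 = 11 bp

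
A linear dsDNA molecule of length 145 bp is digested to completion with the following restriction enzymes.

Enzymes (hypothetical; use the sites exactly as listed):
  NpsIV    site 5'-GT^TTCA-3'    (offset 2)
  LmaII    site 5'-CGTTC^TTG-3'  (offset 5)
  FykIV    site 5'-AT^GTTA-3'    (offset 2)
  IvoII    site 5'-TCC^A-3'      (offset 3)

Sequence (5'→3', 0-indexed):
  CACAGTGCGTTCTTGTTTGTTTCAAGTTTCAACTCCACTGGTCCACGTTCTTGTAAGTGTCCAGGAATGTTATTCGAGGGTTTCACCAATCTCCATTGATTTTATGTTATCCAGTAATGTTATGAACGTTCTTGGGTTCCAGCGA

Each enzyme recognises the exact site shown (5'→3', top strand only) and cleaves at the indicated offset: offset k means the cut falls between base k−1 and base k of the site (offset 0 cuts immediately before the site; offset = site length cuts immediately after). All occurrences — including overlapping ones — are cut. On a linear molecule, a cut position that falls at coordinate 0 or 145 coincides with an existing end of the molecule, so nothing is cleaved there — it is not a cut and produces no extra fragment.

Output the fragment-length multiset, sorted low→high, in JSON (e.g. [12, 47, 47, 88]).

[5,6,6,6,7,7,8,8,9,9,11,12,12,13,13,13]

Site scan:
  NpsIV GTTTCA/2: at [18, 25, 79] ⇒ [20, 27, 81]
  LmaII CGTTCTTG/5: at [7, 45, 126] ⇒ [12, 50, 131]
  FykIV ATGTTA/2: at [66, 103, 116] ⇒ [68, 105, 118]
  IvoII TCCA/3: at [33, 41, 59, 91, 109, 137] ⇒ [36, 44, 62, 94, 112, 140]

Pooled cuts: [12, 20, 27, 36, 44, 50, 62, 68, 81, 94, 105, 112, 118, 131, 140]

Fragments:
  [0,12): 12 bp
  [12,20): 8 bp
  [20,27): 7 bp
  [27,36): 9 bp
  [36,44): 8 bp
  [44,50): 6 bp
  [50,62): 12 bp
  [62,68): 6 bp
  [68,81): 13 bp
  [81,94): 13 bp
  [94,105): 11 bp
  [105,112): 7 bp
  [112,118): 6 bp
  [118,131): 13 bp
  [131,140): 9 bp
  [140,145): 5 bp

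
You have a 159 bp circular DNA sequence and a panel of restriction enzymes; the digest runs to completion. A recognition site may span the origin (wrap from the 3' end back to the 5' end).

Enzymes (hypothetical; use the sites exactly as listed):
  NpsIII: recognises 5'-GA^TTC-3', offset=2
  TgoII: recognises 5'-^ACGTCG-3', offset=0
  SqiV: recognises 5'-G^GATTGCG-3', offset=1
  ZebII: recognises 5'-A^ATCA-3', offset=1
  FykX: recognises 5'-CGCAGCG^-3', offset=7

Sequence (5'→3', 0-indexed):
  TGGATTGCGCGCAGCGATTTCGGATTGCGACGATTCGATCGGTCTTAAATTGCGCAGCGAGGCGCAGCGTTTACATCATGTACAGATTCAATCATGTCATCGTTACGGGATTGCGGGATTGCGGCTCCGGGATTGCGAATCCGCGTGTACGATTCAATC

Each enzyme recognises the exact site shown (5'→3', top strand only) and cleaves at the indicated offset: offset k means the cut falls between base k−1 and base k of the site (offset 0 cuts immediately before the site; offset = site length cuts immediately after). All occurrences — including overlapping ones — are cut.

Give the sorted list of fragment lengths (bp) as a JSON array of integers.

[4,6,8,9,10,11,14,14,17,18,22,26]

Per-enzyme occurrences:
  NpsIII GATTC/2: at [31, 84, 150] ⇒ [33, 86, 152]
  TgoII (ACGTCG, off=0): no sites
  SqiV GGATTGCG/1: at [1, 21, 107, 115, 129] ⇒ [2, 22, 108, 116, 130]
  ZebII AATCA/1: at [89] ⇒ [90]
  FykX CGCAGCG/7: at [9, 52, 62] ⇒ [16, 59, 69]

All cut coordinates (distinct, sorted): [2, 16, 22, 33, 59, 69, 86, 90, 108, 116, 130, 152]

Fragments:
  2→16: 14 bp
  16→22: 6 bp
  22→33: 11 bp
  33→59: 26 bp
  59→69: 10 bp
  69→86: 17 bp
  86→90: 4 bp
  90→108: 18 bp
  108→116: 8 bp
  116→130: 14 bp
  130→152: 22 bp
  152→2 (wrap): 159-152+2 = 9 bp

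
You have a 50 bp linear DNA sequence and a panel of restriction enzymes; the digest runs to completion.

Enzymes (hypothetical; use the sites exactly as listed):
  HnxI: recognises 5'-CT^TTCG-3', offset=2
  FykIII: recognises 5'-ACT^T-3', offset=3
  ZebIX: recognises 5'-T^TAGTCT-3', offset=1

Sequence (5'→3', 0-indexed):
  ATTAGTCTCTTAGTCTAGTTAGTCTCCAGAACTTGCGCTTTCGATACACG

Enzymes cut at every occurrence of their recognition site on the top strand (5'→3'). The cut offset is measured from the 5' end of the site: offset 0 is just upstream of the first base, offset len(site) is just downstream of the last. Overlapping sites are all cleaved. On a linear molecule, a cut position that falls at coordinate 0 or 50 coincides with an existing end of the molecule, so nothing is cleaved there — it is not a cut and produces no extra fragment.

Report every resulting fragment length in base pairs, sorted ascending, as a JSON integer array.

[2,6,8,9,11,14]

Per-enzyme occurrences:
  HnxI (CTTTCG, off=2): starts [37] → cuts [39]
  FykIII (ACTT, off=3): starts [30] → cuts [33]
  ZebIX (TTAGTCT, off=1): starts [1, 9, 18] → cuts [2, 10, 19]

Pooled cuts: [2, 10, 19, 33, 39]

Fragments:
  [0,2): 2 bp
  [2,10): 8 bp
  [10,19): 9 bp
  [19,33): 14 bp
  [33,39): 6 bp
  [39,50): 11 bp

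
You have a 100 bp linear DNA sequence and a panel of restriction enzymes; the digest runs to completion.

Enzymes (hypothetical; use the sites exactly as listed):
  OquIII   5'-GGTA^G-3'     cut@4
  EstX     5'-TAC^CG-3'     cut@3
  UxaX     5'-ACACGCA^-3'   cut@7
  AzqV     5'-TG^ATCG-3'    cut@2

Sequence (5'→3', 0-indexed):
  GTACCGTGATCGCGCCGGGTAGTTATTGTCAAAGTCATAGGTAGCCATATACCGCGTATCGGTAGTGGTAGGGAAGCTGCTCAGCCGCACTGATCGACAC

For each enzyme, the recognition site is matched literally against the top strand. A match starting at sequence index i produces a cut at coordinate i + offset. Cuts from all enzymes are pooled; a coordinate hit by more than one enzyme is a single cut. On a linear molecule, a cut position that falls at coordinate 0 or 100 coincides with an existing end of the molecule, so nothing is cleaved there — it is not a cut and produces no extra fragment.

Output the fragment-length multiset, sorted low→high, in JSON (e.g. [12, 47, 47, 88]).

Site scan:
  OquIII GGTAG/4: at [17, 39, 60, 66] ⇒ [21, 43, 64, 70]
  EstX TACCG/3: at [1, 49] ⇒ [4, 52]
  UxaX (ACACGCA, off=7): no sites
  AzqV TGATCG/2: at [6, 90] ⇒ [8, 92]

All cut coordinates (distinct, sorted): [4, 8, 21, 43, 52, 64, 70, 92]

Fragment lengths:
  [0,4): 4 bp
  [4,8): 4 bp
  [8,21): 13 bp
  [21,43): 22 bp
  [43,52): 9 bp
  [52,64): 12 bp
  [64,70): 6 bp
  [70,92): 22 bp
  [92,100): 8 bp

[4,4,6,8,9,12,13,22,22]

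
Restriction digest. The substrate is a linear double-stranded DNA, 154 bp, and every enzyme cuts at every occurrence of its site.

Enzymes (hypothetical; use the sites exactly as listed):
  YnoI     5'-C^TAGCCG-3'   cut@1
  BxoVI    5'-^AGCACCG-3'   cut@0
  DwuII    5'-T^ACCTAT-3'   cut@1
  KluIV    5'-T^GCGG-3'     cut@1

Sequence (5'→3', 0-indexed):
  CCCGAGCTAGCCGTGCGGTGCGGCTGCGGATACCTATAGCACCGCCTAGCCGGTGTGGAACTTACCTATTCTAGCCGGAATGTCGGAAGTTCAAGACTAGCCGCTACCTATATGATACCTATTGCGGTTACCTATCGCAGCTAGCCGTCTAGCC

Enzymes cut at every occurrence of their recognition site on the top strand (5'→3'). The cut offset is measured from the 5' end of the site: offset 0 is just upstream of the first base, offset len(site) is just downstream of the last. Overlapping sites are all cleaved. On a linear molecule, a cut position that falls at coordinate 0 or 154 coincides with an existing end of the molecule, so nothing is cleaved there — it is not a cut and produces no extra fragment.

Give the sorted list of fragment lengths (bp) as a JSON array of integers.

Per-enzyme occurrences:
  YnoI (CTAGCCG, off=1): starts [6, 45, 70, 96, 140] → cuts [7, 46, 71, 97, 141]
  BxoVI (AGCACCG, off=0): starts [37] → cuts [37]
  DwuII (TACCTAT, off=1): starts [30, 62, 104, 115, 128] → cuts [31, 63, 105, 116, 129]
  KluIV (TGCGG, off=1): starts [13, 18, 24, 122] → cuts [14, 19, 25, 123]

Pooled cuts: [7, 14, 19, 25, 31, 37, 46, 63, 71, 97, 105, 116, 123, 129, 141]

Fragments:
  [0,7): 7 bp
  [7,14): 7 bp
  [14,19): 5 bp
  [19,25): 6 bp
  [25,31): 6 bp
  [31,37): 6 bp
  [37,46): 9 bp
  [46,63): 17 bp
  [63,71): 8 bp
  [71,97): 26 bp
  [97,105): 8 bp
  [105,116): 11 bp
  [116,123): 7 bp
  [123,129): 6 bp
  [129,141): 12 bp
  [141,154): 13 bp

[5,6,6,6,6,7,7,7,8,8,9,11,12,13,17,26]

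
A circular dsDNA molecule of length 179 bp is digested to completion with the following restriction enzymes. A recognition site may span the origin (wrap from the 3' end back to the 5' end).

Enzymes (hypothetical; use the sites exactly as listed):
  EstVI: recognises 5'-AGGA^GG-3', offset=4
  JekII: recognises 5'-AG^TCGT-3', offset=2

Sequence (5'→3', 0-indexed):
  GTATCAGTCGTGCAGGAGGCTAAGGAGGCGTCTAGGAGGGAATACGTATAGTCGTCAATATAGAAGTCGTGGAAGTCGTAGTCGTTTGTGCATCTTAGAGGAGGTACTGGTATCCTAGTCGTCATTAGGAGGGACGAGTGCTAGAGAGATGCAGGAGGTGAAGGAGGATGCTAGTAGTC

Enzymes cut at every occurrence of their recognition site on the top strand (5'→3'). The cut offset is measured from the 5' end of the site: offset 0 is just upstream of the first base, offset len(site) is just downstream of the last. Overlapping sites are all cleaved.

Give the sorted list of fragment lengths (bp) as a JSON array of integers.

[6,9,9,9,9,10,11,12,12,14,15,16,21,26]

Site scan:
  EstVI (AGGAGG, off=4): starts [13, 22, 33, 98, 126, 152, 161] → cuts [17, 26, 37, 102, 130, 156, 165]
  JekII (AGTCGT, off=2): starts [5, 49, 64, 73, 79, 116, 175] → cuts [7, 51, 66, 75, 81, 118, 177]

Pooled cuts: [7, 17, 26, 37, 51, 66, 75, 81, 102, 118, 130, 156, 165, 177]

Fragments:
  7→17: 10 bp
  17→26: 9 bp
  26→37: 11 bp
  37→51: 14 bp
  51→66: 15 bp
  66→75: 9 bp
  75→81: 6 bp
  81→102: 21 bp
  102→118: 16 bp
  118→130: 12 bp
  130→156: 26 bp
  156→165: 9 bp
  165→177: 12 bp
  177→7 (wrap): 179-177+7 = 9 bp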